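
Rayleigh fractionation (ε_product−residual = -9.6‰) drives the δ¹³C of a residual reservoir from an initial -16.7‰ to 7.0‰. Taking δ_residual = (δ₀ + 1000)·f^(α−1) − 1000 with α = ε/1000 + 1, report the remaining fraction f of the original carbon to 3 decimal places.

α − 1 = ε/1000 = -0.0096
(δ_res + 1000)/(δ₀ + 1000) = (7.0 + 1000)/(-16.7 + 1000) = 1007.0/983.3 = 1.024103
f = 1.024103^(1/-0.0096) = exp(ln(1.024103)/-0.0096) = exp(0.02382/-0.0096)
f = exp(-2.4809) = 0.0837

0.084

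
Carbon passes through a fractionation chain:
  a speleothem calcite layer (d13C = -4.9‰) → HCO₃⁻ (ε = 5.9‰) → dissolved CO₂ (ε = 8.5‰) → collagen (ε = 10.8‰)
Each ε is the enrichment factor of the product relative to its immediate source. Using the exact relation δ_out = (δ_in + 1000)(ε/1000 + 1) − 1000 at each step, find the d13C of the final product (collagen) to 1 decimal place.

20.4‰

step 1: δ = (-4.90 + 1000)·(5.9/1000 + 1) − 1000 = 0.97‰
step 2: δ = (0.97 + 1000)·(8.5/1000 + 1) − 1000 = 9.48‰
step 3: δ = (9.48 + 1000)·(10.8/1000 + 1) − 1000 = 20.38‰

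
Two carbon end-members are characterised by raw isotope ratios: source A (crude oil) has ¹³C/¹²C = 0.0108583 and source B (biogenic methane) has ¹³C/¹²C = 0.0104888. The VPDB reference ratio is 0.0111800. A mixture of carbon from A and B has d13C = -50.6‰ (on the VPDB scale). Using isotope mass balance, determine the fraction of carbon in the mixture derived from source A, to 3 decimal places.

δ_A = (0.0108583/0.0111800 − 1)×1000 = (0.971225 − 1)×1000 = -28.775‰
δ_B = (0.0104888/0.0111800 − 1)×1000 = (0.938175 − 1)×1000 = -61.825‰
f_A = (δ_mix − δ_B)/(δ_A − δ_B) = (-50.6 − (-61.825))/(-28.775 − (-61.825))
f_A = 11.225 / 33.050 = 0.3396

0.340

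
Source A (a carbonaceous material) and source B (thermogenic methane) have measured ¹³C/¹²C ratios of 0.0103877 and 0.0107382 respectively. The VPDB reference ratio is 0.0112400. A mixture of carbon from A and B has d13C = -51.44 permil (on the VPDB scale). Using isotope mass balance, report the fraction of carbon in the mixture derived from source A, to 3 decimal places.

δ_A = (0.0103877/0.0112400 − 1)×1000 = (0.924173 − 1)×1000 = -75.827 permil
δ_B = (0.0107382/0.0112400 − 1)×1000 = (0.955356 − 1)×1000 = -44.644 permil
f_A = (δ_mix − δ_B)/(δ_A − δ_B) = (-51.44 − (-44.644))/(-75.827 − (-44.644))
f_A = -6.796 / -31.183 = 0.2179

0.218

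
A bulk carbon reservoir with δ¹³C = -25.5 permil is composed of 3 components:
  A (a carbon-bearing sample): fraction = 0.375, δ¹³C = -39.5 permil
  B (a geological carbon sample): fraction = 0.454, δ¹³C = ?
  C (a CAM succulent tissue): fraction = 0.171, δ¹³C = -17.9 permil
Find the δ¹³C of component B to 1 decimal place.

-16.8 permil

Isotope mass balance: δ_bulk = Σ fᵢ·δᵢ.
-25.5 = 0.375×(-39.5) + 0.454×δ_B + 0.171×(-17.9)
0.454·δ_B = -25.5 − (-17.873) = -7.627
δ_B = -7.627 / 0.454 = -16.80 permil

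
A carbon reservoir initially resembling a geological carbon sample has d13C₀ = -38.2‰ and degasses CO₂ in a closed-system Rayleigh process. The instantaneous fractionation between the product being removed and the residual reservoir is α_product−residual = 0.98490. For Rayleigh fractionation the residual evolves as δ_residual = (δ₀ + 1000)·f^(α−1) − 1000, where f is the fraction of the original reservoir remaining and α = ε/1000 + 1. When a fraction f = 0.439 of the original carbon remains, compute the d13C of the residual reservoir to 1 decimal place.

-26.2‰

Rayleigh residual: δ_res = (δ₀ + 1000)·f^(α−1) − 1000
α − 1 = -0.01510
f^(α−1) = 0.439^(-0.01510) = 1.012509
δ_res = (-38.2 + 1000) × 1.012509 − 1000 = 973.831 − 1000 = -26.17‰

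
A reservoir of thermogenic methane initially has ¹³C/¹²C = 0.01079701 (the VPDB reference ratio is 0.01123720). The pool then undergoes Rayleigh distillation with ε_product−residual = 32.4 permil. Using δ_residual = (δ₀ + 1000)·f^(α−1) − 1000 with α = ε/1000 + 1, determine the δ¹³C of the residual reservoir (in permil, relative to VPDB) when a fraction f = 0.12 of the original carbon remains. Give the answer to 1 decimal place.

-103.0 permil

δ₀ = (0.01079701/0.01123720 − 1)×1000 = (0.960827 − 1)×1000 = -39.173 permil
α − 1 = ε/1000 = 0.0324
f^(α−1) = 0.12^(0.0324) = 0.933610
δ_res = (-39.173 + 1000) × 0.933610 − 1000 = 897.038 − 1000 = -102.96 permil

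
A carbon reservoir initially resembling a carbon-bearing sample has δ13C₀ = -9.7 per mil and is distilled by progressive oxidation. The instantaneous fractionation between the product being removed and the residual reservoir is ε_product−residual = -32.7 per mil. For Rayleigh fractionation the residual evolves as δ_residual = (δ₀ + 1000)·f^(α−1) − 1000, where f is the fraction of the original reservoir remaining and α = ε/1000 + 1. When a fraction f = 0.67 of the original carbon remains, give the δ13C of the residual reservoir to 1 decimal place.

Rayleigh residual: δ_res = (δ₀ + 1000)·f^(α−1) − 1000
α = ε/1000 + 1 = 0.96730, so α − 1 = -0.03270
f^(α−1) = 0.67^(-0.03270) = 1.013182
δ_res = (-9.7 + 1000) × 1.013182 − 1000 = 1003.354 − 1000 = 3.35 per mil

3.4 per mil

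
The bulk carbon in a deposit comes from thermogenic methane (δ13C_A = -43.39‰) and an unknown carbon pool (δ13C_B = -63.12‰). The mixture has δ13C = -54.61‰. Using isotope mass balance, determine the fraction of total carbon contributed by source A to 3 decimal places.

0.431

δ_mix = f_A·δ_A + (1 − f_A)·δ_B  ⇒  f_A = (δ_mix − δ_B)/(δ_A − δ_B)
f_A = (-54.61 − (-63.12)) / (-43.39 − (-63.12))
f_A = 8.51 / 19.73 = 0.4313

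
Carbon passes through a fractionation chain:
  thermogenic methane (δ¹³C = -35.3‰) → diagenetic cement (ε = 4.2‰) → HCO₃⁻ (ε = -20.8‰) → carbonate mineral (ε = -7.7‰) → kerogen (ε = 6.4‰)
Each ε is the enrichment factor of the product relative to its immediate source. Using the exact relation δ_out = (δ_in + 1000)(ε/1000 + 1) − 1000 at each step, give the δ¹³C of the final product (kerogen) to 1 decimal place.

-52.7‰

step 1: δ = (-35.30 + 1000)·(4.2/1000 + 1) − 1000 = -31.25‰
step 2: δ = (-31.25 + 1000)·(-20.8/1000 + 1) − 1000 = -51.40‰
step 3: δ = (-51.40 + 1000)·(-7.7/1000 + 1) − 1000 = -58.70‰
step 4: δ = (-58.70 + 1000)·(6.4/1000 + 1) − 1000 = -52.68‰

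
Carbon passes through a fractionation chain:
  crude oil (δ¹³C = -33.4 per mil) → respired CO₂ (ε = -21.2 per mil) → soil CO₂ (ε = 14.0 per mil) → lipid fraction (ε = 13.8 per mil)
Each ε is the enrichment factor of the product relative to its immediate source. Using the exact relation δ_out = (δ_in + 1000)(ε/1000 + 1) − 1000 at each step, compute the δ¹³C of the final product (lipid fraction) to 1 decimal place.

step 1: δ = (-33.40 + 1000)·(-21.2/1000 + 1) − 1000 = -53.89 per mil
step 2: δ = (-53.89 + 1000)·(14.0/1000 + 1) − 1000 = -40.65 per mil
step 3: δ = (-40.65 + 1000)·(13.8/1000 + 1) − 1000 = -27.41 per mil

-27.4 per mil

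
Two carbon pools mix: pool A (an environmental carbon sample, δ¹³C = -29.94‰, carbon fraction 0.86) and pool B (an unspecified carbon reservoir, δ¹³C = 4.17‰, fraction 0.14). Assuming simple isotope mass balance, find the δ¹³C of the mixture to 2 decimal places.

δ_mix = f_A·δ_A + f_B·δ_B
δ_mix = 0.86 × (-29.94) + 0.14 × (4.17)
δ_mix = -25.748 + 0.584 = -25.165‰

-25.16‰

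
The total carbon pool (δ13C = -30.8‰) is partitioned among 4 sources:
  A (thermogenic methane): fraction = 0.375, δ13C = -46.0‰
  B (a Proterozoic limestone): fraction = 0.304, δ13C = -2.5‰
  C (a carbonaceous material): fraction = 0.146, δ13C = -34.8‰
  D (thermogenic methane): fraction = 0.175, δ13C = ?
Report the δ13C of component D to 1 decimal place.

Isotope mass balance: δ_bulk = Σ fᵢ·δᵢ.
-30.8 = 0.375×(-46.0) + 0.304×(-2.5) + 0.146×(-34.8) + 0.175×δ_D
0.175·δ_D = -30.8 − (-23.091) = -7.709
δ_D = -7.709 / 0.175 = -44.05‰

-44.1‰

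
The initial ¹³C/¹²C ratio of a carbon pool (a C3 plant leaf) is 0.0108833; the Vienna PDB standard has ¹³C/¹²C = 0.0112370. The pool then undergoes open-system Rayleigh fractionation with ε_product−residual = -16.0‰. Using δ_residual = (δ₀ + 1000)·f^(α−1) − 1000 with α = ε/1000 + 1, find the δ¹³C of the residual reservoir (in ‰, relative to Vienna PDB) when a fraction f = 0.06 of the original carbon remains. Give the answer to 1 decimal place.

δ₀ = (0.0108833/0.0112370 − 1)×1000 = (0.968524 − 1)×1000 = -31.476‰
α − 1 = ε/1000 = -0.0160
f^(α−1) = 0.06^(-0.0160) = 1.046043
δ_res = (-31.476 + 1000) × 1.046043 − 1000 = 1013.117 − 1000 = 13.12‰

13.1‰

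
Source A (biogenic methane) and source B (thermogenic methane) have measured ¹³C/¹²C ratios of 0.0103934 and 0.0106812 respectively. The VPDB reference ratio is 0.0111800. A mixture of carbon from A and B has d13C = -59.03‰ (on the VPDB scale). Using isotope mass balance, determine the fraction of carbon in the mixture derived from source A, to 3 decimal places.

0.560

δ_A = (0.0103934/0.0111800 − 1)×1000 = (0.929642 − 1)×1000 = -70.358‰
δ_B = (0.0106812/0.0111800 − 1)×1000 = (0.955385 − 1)×1000 = -44.615‰
f_A = (δ_mix − δ_B)/(δ_A − δ_B) = (-59.03 − (-44.615))/(-70.358 − (-44.615))
f_A = -14.415 / -25.742 = 0.5600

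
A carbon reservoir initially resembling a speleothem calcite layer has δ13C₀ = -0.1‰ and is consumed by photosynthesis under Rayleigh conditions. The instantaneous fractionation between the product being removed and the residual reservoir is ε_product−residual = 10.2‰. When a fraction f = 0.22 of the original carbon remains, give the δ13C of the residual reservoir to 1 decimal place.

Rayleigh residual: δ_res = (δ₀ + 1000)·f^(α−1) − 1000
α = ε/1000 + 1 = 1.01020, so α − 1 = 0.01020
f^(α−1) = 0.22^(0.01020) = 0.984675
δ_res = (-0.1 + 1000) × 0.984675 − 1000 = 984.576 − 1000 = -15.42‰

-15.4‰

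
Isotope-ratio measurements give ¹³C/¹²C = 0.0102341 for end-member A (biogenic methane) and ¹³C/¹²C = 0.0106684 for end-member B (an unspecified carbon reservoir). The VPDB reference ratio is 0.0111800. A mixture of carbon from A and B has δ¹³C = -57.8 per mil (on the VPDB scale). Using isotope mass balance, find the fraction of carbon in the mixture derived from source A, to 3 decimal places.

δ_A = (0.0102341/0.0111800 − 1)×1000 = (0.915394 − 1)×1000 = -84.606 per mil
δ_B = (0.0106684/0.0111800 − 1)×1000 = (0.954240 − 1)×1000 = -45.760 per mil
f_A = (δ_mix − δ_B)/(δ_A − δ_B) = (-57.8 − (-45.760))/(-84.606 − (-45.760))
f_A = -12.040 / -38.846 = 0.3099

0.310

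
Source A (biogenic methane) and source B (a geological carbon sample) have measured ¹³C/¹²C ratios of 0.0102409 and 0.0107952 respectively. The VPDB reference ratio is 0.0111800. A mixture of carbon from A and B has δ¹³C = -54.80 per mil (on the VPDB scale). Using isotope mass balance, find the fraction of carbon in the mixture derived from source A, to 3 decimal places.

δ_A = (0.0102409/0.0111800 − 1)×1000 = (0.916002 − 1)×1000 = -83.998 per mil
δ_B = (0.0107952/0.0111800 − 1)×1000 = (0.965581 − 1)×1000 = -34.419 per mil
f_A = (δ_mix − δ_B)/(δ_A − δ_B) = (-54.80 − (-34.419))/(-83.998 − (-34.419))
f_A = -20.381 / -49.580 = 0.4111

0.411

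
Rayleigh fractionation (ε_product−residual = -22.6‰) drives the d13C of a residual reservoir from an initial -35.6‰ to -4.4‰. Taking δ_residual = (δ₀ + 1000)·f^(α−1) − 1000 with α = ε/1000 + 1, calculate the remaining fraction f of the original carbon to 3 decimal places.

α − 1 = ε/1000 = -0.0226
(δ_res + 1000)/(δ₀ + 1000) = (-4.4 + 1000)/(-35.6 + 1000) = 995.6/964.4 = 1.032352
f = 1.032352^(1/-0.0226) = exp(ln(1.032352)/-0.0226) = exp(0.03184/-0.0226)
f = exp(-1.4088) = 0.2444

0.244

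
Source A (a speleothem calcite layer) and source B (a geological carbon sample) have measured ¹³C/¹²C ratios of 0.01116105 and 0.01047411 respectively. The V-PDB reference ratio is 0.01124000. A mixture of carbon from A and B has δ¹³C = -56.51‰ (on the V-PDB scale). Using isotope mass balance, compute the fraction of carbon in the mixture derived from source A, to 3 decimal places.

δ_A = (0.01116105/0.01124000 − 1)×1000 = (0.992976 − 1)×1000 = -7.024‰
δ_B = (0.01047411/0.01124000 − 1)×1000 = (0.931860 − 1)×1000 = -68.140‰
f_A = (δ_mix − δ_B)/(δ_A − δ_B) = (-56.51 − (-68.140))/(-7.024 − (-68.140))
f_A = 11.630 / 61.116 = 0.1903

0.190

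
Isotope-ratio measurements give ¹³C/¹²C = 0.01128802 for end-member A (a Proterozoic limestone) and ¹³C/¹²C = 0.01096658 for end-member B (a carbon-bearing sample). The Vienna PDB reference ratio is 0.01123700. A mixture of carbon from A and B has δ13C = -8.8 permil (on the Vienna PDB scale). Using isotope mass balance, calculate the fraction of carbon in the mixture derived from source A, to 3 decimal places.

0.534

δ_A = (0.01128802/0.01123700 − 1)×1000 = (1.004540 − 1)×1000 = 4.540 permil
δ_B = (0.01096658/0.01123700 − 1)×1000 = (0.975935 − 1)×1000 = -24.065 permil
f_A = (δ_mix − δ_B)/(δ_A − δ_B) = (-8.8 − (-24.065))/(4.540 − (-24.065))
f_A = 15.265 / 28.605 = 0.5336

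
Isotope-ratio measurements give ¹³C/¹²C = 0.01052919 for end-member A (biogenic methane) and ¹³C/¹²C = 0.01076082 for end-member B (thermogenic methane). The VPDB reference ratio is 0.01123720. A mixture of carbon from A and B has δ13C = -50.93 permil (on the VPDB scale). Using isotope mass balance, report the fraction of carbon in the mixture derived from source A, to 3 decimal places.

δ_A = (0.01052919/0.01123720 − 1)×1000 = (0.936994 − 1)×1000 = -63.006 permil
δ_B = (0.01076082/0.01123720 − 1)×1000 = (0.957607 − 1)×1000 = -42.393 permil
f_A = (δ_mix − δ_B)/(δ_A − δ_B) = (-50.93 − (-42.393))/(-63.006 − (-42.393))
f_A = -8.537 / -20.613 = 0.4142

0.414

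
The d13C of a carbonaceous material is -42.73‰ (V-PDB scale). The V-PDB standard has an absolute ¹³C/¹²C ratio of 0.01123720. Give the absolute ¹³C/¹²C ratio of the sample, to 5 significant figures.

0.010757

R_sample = R_standard × (d13C/1000 + 1)
R_sample = 0.01123720 × (-42.73/1000 + 1) = 0.01123720 × 0.957270
R_sample = 0.0107570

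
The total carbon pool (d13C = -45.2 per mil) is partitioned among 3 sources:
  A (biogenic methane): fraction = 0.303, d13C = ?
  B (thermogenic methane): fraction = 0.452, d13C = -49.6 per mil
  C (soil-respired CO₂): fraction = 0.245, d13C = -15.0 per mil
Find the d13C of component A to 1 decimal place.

-63.1 per mil

Isotope mass balance: δ_bulk = Σ fᵢ·δᵢ.
-45.2 = 0.303×δ_A + 0.452×(-49.6) + 0.245×(-15.0)
0.303·δ_A = -45.2 − (-26.094) = -19.106
δ_A = -19.106 / 0.303 = -63.06 per mil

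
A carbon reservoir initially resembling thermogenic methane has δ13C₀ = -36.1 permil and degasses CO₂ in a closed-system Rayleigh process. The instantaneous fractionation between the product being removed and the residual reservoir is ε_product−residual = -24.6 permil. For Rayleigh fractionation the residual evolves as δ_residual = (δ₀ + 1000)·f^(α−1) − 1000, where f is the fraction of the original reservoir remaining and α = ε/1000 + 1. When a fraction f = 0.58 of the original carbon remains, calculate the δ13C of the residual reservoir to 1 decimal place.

Rayleigh residual: δ_res = (δ₀ + 1000)·f^(α−1) − 1000
α = ε/1000 + 1 = 0.97540, so α − 1 = -0.02460
f^(α−1) = 0.58^(-0.02460) = 1.013490
δ_res = (-36.1 + 1000) × 1.013490 − 1000 = 976.903 − 1000 = -23.10 permil

-23.1 permil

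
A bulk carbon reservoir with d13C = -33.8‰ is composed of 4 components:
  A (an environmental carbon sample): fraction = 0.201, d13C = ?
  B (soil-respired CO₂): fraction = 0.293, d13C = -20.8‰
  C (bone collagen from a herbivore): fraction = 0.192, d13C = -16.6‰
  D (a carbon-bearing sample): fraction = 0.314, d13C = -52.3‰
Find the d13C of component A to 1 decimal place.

-40.3‰

Isotope mass balance: δ_bulk = Σ fᵢ·δᵢ.
-33.8 = 0.201×δ_A + 0.293×(-20.8) + 0.192×(-16.6) + 0.314×(-52.3)
0.201·δ_A = -33.8 − (-25.704) = -8.096
δ_A = -8.096 / 0.201 = -40.28‰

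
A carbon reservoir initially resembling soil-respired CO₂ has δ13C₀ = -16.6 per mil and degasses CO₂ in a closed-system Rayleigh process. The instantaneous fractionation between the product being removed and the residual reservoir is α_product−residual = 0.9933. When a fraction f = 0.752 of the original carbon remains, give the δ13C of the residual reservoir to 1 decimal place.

-14.7 per mil

Rayleigh residual: δ_res = (δ₀ + 1000)·f^(α−1) − 1000
α − 1 = -0.00670
f^(α−1) = 0.752^(-0.00670) = 1.001911
δ_res = (-16.6 + 1000) × 1.001911 − 1000 = 985.280 − 1000 = -14.72 per mil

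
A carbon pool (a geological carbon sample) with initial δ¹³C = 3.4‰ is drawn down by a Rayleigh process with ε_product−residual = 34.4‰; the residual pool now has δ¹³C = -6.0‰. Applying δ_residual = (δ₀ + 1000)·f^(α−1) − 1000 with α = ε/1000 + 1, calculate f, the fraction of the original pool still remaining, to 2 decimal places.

0.76

α − 1 = ε/1000 = 0.0344
(δ_res + 1000)/(δ₀ + 1000) = (-6.0 + 1000)/(3.4 + 1000) = 994.0/1003.4 = 0.990632
f = 0.990632^(1/0.0344) = exp(ln(0.990632)/0.0344) = exp(-0.00941/0.0344)
f = exp(-0.2736) = 0.7606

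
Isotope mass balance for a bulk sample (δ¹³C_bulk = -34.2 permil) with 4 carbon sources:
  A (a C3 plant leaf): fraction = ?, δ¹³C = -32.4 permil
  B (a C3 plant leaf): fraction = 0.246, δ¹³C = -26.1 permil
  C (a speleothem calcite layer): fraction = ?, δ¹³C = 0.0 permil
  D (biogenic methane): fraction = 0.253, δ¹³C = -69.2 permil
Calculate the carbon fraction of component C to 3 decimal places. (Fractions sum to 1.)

Let f_C and f_A be the unknown fractions; fractions sum to 1 so f_C + f_A = 0.501.
Mass balance: Σ fᵢ·δᵢ = δ_bulk ⇒ f_C·(-0.0) + f_A·(-32.4) = -34.2 − (-23.928) = -10.272
Substitute f_A = 0.501 − f_C:
f_C·(-0.0 − -32.4) = -10.272 − 0.501×(-32.4) = 5.961
f_C = 5.961 / 32.4 = 0.1840

0.184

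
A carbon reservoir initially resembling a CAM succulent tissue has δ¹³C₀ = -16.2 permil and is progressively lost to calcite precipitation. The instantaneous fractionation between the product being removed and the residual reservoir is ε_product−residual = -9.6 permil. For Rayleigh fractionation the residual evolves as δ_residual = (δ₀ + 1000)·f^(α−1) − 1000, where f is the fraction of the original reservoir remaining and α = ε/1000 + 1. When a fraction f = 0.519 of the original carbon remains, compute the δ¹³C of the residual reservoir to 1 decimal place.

Rayleigh residual: δ_res = (δ₀ + 1000)·f^(α−1) − 1000
α = ε/1000 + 1 = 0.99040, so α − 1 = -0.00960
f^(α−1) = 0.519^(-0.00960) = 1.006316
δ_res = (-16.2 + 1000) × 1.006316 − 1000 = 990.014 − 1000 = -9.99 permil

-10.0 permil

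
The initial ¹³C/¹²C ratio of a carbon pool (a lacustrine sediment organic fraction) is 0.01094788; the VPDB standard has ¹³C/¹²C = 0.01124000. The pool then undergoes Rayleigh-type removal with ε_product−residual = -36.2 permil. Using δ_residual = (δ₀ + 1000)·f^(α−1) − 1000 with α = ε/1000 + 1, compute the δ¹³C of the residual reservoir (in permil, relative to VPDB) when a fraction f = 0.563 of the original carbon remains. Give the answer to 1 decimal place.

δ₀ = (0.01094788/0.01124000 − 1)×1000 = (0.974011 − 1)×1000 = -25.989 permil
α − 1 = ε/1000 = -0.0362
f^(α−1) = 0.563^(-0.0362) = 1.021014
δ_res = (-25.989 + 1000) × 1.021014 − 1000 = 994.478 − 1000 = -5.52 permil

-5.5 permil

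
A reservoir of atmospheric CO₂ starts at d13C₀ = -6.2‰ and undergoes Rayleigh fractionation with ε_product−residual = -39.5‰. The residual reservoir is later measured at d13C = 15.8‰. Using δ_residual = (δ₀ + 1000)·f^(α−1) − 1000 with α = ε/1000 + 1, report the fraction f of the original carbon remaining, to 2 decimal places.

0.57

α − 1 = ε/1000 = -0.0395
(δ_res + 1000)/(δ₀ + 1000) = (15.8 + 1000)/(-6.2 + 1000) = 1015.8/993.8 = 1.022137
f = 1.022137^(1/-0.0395) = exp(ln(1.022137)/-0.0395) = exp(0.02190/-0.0395)
f = exp(-0.5543) = 0.5745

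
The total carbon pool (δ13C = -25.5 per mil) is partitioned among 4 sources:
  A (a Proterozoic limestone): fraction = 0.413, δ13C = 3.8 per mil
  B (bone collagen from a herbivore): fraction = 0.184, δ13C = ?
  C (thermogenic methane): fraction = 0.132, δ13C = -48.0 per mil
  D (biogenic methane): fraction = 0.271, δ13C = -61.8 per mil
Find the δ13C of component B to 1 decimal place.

-21.7 per mil

Isotope mass balance: δ_bulk = Σ fᵢ·δᵢ.
-25.5 = 0.413×(3.8) + 0.184×δ_B + 0.132×(-48.0) + 0.271×(-61.8)
0.184·δ_B = -25.5 − (-21.514) = -3.986
δ_B = -3.986 / 0.184 = -21.66 per mil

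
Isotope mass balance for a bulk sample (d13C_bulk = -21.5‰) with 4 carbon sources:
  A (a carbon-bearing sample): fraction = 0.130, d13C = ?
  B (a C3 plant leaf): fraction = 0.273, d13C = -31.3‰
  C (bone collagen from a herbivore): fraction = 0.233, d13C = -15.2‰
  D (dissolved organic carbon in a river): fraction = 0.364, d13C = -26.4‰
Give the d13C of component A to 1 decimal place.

1.5‰

Isotope mass balance: δ_bulk = Σ fᵢ·δᵢ.
-21.5 = 0.130×δ_A + 0.273×(-31.3) + 0.233×(-15.2) + 0.364×(-26.4)
0.130·δ_A = -21.5 − (-21.696) = 0.196
δ_A = 0.196 / 0.130 = 1.51‰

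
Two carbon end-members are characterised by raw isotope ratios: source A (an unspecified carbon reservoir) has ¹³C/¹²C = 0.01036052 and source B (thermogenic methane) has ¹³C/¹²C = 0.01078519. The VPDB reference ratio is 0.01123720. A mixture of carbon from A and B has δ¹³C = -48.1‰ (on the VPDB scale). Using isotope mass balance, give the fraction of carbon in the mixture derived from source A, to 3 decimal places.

δ_A = (0.01036052/0.01123720 − 1)×1000 = (0.921984 − 1)×1000 = -78.016‰
δ_B = (0.01078519/0.01123720 − 1)×1000 = (0.959776 − 1)×1000 = -40.224‰
f_A = (δ_mix − δ_B)/(δ_A − δ_B) = (-48.1 − (-40.224))/(-78.016 − (-40.224))
f_A = -7.876 / -37.791 = 0.2084

0.208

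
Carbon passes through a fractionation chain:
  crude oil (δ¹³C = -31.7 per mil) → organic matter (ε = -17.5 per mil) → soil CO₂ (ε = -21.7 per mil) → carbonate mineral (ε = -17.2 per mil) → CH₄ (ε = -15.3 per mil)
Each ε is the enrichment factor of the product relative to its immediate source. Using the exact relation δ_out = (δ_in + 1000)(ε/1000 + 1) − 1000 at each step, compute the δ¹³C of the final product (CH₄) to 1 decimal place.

step 1: δ = (-31.70 + 1000)·(-17.5/1000 + 1) − 1000 = -48.65 per mil
step 2: δ = (-48.65 + 1000)·(-21.7/1000 + 1) − 1000 = -69.29 per mil
step 3: δ = (-69.29 + 1000)·(-17.2/1000 + 1) − 1000 = -85.30 per mil
step 4: δ = (-85.30 + 1000)·(-15.3/1000 + 1) − 1000 = -99.29 per mil

-99.3 per mil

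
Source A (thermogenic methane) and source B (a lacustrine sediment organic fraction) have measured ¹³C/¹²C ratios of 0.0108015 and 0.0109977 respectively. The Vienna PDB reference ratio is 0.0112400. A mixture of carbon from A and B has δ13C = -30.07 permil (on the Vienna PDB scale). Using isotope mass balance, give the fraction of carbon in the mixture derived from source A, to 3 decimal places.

δ_A = (0.0108015/0.0112400 − 1)×1000 = (0.960988 − 1)×1000 = -39.012 permil
δ_B = (0.0109977/0.0112400 − 1)×1000 = (0.978443 − 1)×1000 = -21.557 permil
f_A = (δ_mix − δ_B)/(δ_A − δ_B) = (-30.07 − (-21.557))/(-39.012 − (-21.557))
f_A = -8.513 / -17.456 = 0.4877

0.488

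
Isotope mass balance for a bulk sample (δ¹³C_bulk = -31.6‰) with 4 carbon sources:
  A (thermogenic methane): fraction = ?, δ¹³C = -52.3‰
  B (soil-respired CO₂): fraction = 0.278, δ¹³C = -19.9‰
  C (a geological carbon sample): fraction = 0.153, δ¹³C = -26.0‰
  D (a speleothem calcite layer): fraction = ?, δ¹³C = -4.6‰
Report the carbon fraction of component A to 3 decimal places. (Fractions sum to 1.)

0.408

Let f_A and f_D be the unknown fractions; fractions sum to 1 so f_A + f_D = 0.569.
Mass balance: Σ fᵢ·δᵢ = δ_bulk ⇒ f_A·(-52.3) + f_D·(-4.6) = -31.6 − (-9.510) = -22.090
Substitute f_D = 0.569 − f_A:
f_A·(-52.3 − -4.6) = -22.090 − 0.569×(-4.6) = -19.472
f_A = -19.472 / -47.7 = 0.4082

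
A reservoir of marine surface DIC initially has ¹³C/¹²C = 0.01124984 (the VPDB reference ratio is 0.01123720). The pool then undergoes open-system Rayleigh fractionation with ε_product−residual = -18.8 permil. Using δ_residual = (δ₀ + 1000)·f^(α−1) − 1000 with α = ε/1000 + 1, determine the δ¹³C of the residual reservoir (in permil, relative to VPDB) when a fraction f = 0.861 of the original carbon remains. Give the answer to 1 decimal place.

3.9 permil

δ₀ = (0.01124984/0.01123720 − 1)×1000 = (1.001125 − 1)×1000 = 1.125 permil
α − 1 = ε/1000 = -0.0188
f^(α−1) = 0.861^(-0.0188) = 1.002818
δ_res = (1.125 + 1000) × 1.002818 − 1000 = 1003.946 − 1000 = 3.95 permil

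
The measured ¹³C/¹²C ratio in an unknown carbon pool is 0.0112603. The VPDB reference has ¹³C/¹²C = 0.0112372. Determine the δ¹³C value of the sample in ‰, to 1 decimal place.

δ¹³C = (R_sample / R_standard − 1) × 1000
R_sample / R_standard = 0.0112603 / 0.0112372 = 1.002056
δ¹³C = (1.002056 − 1) × 1000 = 2.06‰

2.1‰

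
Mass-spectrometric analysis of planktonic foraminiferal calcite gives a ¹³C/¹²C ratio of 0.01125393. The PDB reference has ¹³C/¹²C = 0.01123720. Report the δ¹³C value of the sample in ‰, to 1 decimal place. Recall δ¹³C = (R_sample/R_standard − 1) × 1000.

δ¹³C = (R_sample / R_standard − 1) × 1000
R_sample / R_standard = 0.01125393 / 0.01123720 = 1.001489
δ¹³C = (1.001489 − 1) × 1000 = 1.49‰

1.5‰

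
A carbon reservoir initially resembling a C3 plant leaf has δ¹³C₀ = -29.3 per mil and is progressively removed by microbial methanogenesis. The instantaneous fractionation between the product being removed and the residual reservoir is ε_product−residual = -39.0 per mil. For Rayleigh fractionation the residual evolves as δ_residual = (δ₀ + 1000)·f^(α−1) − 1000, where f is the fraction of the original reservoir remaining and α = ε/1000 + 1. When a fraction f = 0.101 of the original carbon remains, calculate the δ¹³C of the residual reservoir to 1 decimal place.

61.5 per mil

Rayleigh residual: δ_res = (δ₀ + 1000)·f^(α−1) − 1000
α = ε/1000 + 1 = 0.96100, so α − 1 = -0.03900
f^(α−1) = 0.101^(-0.03900) = 1.093532
δ_res = (-29.3 + 1000) × 1.093532 − 1000 = 1061.491 − 1000 = 61.49 per mil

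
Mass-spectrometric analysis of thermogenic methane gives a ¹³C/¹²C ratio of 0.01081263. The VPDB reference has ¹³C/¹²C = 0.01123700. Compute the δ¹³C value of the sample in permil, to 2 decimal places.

δ¹³C = (R_sample / R_standard − 1) × 1000
R_sample / R_standard = 0.01081263 / 0.01123700 = 0.962235
δ¹³C = (0.962235 − 1) × 1000 = -37.765 permil

-37.77 permil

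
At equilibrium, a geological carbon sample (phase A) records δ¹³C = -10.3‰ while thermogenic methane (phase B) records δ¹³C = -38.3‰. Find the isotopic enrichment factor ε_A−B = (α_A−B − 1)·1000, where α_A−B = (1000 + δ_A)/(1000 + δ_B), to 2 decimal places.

α_A−B = (1000 + -10.3) / (1000 + -38.3) = 989.7 / 961.7 = 1.029115
ε_A−B = (1.029115 − 1) × 1000 = 29.115‰
(The approximation ε ≈ δ_A − δ_B would give 28.0‰.)

29.12‰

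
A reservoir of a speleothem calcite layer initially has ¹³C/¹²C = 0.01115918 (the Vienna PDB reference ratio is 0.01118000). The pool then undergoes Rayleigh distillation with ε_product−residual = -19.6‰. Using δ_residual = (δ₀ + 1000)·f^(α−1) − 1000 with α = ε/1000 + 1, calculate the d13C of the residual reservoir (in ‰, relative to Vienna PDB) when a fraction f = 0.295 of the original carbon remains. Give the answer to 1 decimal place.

22.3‰

δ₀ = (0.01115918/0.01118000 − 1)×1000 = (0.998138 − 1)×1000 = -1.862‰
α − 1 = ε/1000 = -0.0196
f^(α−1) = 0.295^(-0.0196) = 1.024216
δ_res = (-1.862 + 1000) × 1.024216 − 1000 = 1022.308 − 1000 = 22.31‰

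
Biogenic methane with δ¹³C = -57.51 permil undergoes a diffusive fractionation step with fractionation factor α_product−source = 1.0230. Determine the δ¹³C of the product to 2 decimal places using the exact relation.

δ_product = (δ_source + 1000)·α − 1000
δ_product = (-57.51 + 1000) × 1.0230 − 1000
δ_product = 964.167 − 1000 = -35.833 permil

-35.83 permil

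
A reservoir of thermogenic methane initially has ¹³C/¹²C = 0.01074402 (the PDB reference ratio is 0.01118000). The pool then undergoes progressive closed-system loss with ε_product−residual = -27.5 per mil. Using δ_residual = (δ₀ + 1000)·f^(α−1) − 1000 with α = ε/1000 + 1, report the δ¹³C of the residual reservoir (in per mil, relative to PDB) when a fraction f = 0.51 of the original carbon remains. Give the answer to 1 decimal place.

-21.0 per mil

δ₀ = (0.01074402/0.01118000 − 1)×1000 = (0.961004 − 1)×1000 = -38.996 per mil
α − 1 = ε/1000 = -0.0275
f^(α−1) = 0.51^(-0.0275) = 1.018689
δ_res = (-38.996 + 1000) × 1.018689 − 1000 = 978.964 − 1000 = -21.04 per mil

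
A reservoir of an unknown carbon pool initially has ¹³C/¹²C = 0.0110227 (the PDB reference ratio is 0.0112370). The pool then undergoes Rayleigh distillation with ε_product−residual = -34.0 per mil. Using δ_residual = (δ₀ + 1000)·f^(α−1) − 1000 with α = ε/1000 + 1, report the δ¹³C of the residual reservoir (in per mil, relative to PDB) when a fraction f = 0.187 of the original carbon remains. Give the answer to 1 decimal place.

δ₀ = (0.0110227/0.0112370 − 1)×1000 = (0.980929 − 1)×1000 = -19.071 per mil
α − 1 = ε/1000 = -0.0340
f^(α−1) = 0.187^(-0.0340) = 1.058662
δ_res = (-19.071 + 1000) × 1.058662 − 1000 = 1038.472 − 1000 = 38.47 per mil

38.5 per mil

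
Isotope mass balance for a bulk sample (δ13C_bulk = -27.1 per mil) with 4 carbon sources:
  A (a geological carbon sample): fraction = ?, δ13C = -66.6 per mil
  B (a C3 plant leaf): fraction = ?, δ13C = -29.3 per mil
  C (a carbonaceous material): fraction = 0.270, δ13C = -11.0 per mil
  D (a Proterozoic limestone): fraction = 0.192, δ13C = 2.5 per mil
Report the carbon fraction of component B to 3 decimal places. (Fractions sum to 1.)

0.301

Let f_B and f_A be the unknown fractions; fractions sum to 1 so f_B + f_A = 0.538.
Mass balance: Σ fᵢ·δᵢ = δ_bulk ⇒ f_B·(-29.3) + f_A·(-66.6) = -27.1 − (-2.490) = -24.610
Substitute f_A = 0.538 − f_B:
f_B·(-29.3 − -66.6) = -24.610 − 0.538×(-66.6) = 11.221
f_B = 11.221 / 37.3 = 0.3008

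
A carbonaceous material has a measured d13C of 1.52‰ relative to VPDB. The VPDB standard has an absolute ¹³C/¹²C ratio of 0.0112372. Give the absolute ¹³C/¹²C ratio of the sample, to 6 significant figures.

0.0112543

R_sample = R_standard × (d13C/1000 + 1)
R_sample = 0.0112372 × (1.52/1000 + 1) = 0.0112372 × 1.001520
R_sample = 0.0112543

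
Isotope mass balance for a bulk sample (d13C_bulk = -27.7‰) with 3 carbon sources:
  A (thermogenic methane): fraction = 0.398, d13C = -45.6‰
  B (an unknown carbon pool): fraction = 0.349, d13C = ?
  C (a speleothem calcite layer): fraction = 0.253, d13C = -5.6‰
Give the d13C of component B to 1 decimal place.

-23.3‰

Isotope mass balance: δ_bulk = Σ fᵢ·δᵢ.
-27.7 = 0.398×(-45.6) + 0.349×δ_B + 0.253×(-5.6)
0.349·δ_B = -27.7 − (-19.566) = -8.134
δ_B = -8.134 / 0.349 = -23.31‰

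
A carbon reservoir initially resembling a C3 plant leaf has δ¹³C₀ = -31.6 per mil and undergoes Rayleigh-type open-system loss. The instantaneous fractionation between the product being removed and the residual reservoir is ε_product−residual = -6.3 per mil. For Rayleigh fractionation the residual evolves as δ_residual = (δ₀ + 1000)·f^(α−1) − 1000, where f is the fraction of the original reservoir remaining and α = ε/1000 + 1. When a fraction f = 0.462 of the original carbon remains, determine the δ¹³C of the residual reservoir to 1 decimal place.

Rayleigh residual: δ_res = (δ₀ + 1000)·f^(α−1) − 1000
α = ε/1000 + 1 = 0.99370, so α − 1 = -0.00630
f^(α−1) = 0.462^(-0.00630) = 1.004877
δ_res = (-31.6 + 1000) × 1.004877 − 1000 = 973.123 − 1000 = -26.88 per mil

-26.9 per mil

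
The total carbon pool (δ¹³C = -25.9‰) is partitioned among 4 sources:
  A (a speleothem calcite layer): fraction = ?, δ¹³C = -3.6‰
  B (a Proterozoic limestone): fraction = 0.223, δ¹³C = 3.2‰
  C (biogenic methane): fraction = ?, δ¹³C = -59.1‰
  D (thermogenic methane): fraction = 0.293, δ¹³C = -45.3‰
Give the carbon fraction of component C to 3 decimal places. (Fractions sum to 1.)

0.209

Let f_C and f_A be the unknown fractions; fractions sum to 1 so f_C + f_A = 0.484.
Mass balance: Σ fᵢ·δᵢ = δ_bulk ⇒ f_C·(-59.1) + f_A·(-3.6) = -25.9 − (-12.559) = -13.341
Substitute f_A = 0.484 − f_C:
f_C·(-59.1 − -3.6) = -13.341 − 0.484×(-3.6) = -11.598
f_C = -11.598 / -55.5 = 0.2090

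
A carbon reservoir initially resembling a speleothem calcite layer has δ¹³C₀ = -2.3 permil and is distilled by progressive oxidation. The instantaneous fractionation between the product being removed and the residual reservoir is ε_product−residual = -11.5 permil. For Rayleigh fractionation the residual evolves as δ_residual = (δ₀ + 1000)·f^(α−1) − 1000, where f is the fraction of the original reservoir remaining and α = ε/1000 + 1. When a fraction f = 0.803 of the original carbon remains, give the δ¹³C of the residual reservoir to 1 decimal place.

Rayleigh residual: δ_res = (δ₀ + 1000)·f^(α−1) − 1000
α = ε/1000 + 1 = 0.98850, so α − 1 = -0.01150
f^(α−1) = 0.803^(-0.01150) = 1.002526
δ_res = (-2.3 + 1000) × 1.002526 − 1000 = 1000.220 − 1000 = 0.22 permil

0.2 permil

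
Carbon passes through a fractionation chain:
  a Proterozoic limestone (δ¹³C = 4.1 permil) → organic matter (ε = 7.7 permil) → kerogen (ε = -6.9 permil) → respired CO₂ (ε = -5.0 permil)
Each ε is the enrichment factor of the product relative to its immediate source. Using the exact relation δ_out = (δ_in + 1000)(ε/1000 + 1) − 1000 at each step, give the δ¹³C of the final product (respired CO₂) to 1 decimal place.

-0.2 permil

step 1: δ = (4.10 + 1000)·(7.7/1000 + 1) − 1000 = 11.83 permil
step 2: δ = (11.83 + 1000)·(-6.9/1000 + 1) − 1000 = 4.85 permil
step 3: δ = (4.85 + 1000)·(-5.0/1000 + 1) − 1000 = -0.17 permil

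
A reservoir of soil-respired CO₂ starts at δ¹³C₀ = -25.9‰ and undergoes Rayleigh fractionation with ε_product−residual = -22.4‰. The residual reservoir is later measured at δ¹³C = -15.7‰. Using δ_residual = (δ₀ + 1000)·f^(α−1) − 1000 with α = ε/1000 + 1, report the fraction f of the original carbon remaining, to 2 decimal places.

0.63

α − 1 = ε/1000 = -0.0224
(δ_res + 1000)/(δ₀ + 1000) = (-15.7 + 1000)/(-25.9 + 1000) = 984.3/974.1 = 1.010471
f = 1.010471^(1/-0.0224) = exp(ln(1.010471)/-0.0224) = exp(0.01042/-0.0224)
f = exp(-0.4650) = 0.6281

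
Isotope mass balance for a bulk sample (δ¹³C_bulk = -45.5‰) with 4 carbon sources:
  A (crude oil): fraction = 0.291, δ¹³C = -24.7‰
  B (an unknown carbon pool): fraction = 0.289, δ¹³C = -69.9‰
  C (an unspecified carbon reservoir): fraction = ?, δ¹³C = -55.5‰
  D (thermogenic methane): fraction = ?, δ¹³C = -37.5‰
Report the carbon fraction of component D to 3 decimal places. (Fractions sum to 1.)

0.289

Let f_D and f_C be the unknown fractions; fractions sum to 1 so f_D + f_C = 0.420.
Mass balance: Σ fᵢ·δᵢ = δ_bulk ⇒ f_D·(-37.5) + f_C·(-55.5) = -45.5 − (-27.389) = -18.111
Substitute f_C = 0.420 − f_D:
f_D·(-37.5 − -55.5) = -18.111 − 0.420×(-55.5) = 5.199
f_D = 5.199 / 18.0 = 0.2888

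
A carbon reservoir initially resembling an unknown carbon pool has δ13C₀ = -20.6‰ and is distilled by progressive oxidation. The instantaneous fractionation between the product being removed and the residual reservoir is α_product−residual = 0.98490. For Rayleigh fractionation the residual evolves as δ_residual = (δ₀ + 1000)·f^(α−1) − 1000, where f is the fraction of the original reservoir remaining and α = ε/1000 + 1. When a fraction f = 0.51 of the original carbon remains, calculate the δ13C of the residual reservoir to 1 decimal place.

-10.6‰

Rayleigh residual: δ_res = (δ₀ + 1000)·f^(α−1) − 1000
α − 1 = -0.01510
f^(α−1) = 0.51^(-0.01510) = 1.010219
δ_res = (-20.6 + 1000) × 1.010219 − 1000 = 989.409 − 1000 = -10.59‰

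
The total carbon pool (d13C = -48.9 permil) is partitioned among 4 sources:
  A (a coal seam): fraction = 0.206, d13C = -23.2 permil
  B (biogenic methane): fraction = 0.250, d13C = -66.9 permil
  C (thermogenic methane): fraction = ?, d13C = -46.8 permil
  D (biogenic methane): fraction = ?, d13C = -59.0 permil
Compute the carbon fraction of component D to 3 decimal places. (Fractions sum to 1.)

0.159

Let f_D and f_C be the unknown fractions; fractions sum to 1 so f_D + f_C = 0.544.
Mass balance: Σ fᵢ·δᵢ = δ_bulk ⇒ f_D·(-59.0) + f_C·(-46.8) = -48.9 − (-21.504) = -27.396
Substitute f_C = 0.544 − f_D:
f_D·(-59.0 − -46.8) = -27.396 − 0.544×(-46.8) = -1.937
f_D = -1.937 / -12.2 = 0.1587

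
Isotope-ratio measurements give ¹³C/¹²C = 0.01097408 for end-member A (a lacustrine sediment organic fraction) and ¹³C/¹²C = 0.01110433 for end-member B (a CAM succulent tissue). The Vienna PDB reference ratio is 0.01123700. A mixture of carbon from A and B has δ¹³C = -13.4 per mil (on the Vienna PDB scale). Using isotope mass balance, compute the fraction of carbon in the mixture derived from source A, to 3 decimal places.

δ_A = (0.01097408/0.01123700 − 1)×1000 = (0.976602 − 1)×1000 = -23.398 per mil
δ_B = (0.01110433/0.01123700 − 1)×1000 = (0.988193 − 1)×1000 = -11.807 per mil
f_A = (δ_mix − δ_B)/(δ_A − δ_B) = (-13.4 − (-11.807))/(-23.398 − (-11.807))
f_A = -1.593 / -11.591 = 0.1375

0.137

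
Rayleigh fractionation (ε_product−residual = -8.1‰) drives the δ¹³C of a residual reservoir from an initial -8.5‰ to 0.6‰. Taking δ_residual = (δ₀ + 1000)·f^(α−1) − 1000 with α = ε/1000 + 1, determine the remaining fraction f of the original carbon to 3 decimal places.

0.324

α − 1 = ε/1000 = -0.0081
(δ_res + 1000)/(δ₀ + 1000) = (0.6 + 1000)/(-8.5 + 1000) = 1000.6/991.5 = 1.009178
f = 1.009178^(1/-0.0081) = exp(ln(1.009178)/-0.0081) = exp(0.00914/-0.0081)
f = exp(-1.1279) = 0.3237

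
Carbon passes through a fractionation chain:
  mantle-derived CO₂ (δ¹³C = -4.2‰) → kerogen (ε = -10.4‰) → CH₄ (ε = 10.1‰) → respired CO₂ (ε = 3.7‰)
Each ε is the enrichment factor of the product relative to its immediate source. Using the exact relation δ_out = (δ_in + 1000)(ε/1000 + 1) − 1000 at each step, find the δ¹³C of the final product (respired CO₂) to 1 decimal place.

step 1: δ = (-4.20 + 1000)·(-10.4/1000 + 1) − 1000 = -14.56‰
step 2: δ = (-14.56 + 1000)·(10.1/1000 + 1) − 1000 = -4.60‰
step 3: δ = (-4.60 + 1000)·(3.7/1000 + 1) − 1000 = -0.92‰

-0.9‰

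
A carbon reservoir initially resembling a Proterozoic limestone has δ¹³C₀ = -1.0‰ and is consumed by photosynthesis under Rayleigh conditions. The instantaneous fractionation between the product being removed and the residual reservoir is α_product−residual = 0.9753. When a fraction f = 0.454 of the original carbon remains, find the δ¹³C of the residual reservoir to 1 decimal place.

18.7‰

Rayleigh residual: δ_res = (δ₀ + 1000)·f^(α−1) − 1000
α − 1 = -0.02470
f^(α−1) = 0.454^(-0.02470) = 1.019696
δ_res = (-1.0 + 1000) × 1.019696 − 1000 = 1018.676 − 1000 = 18.68‰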